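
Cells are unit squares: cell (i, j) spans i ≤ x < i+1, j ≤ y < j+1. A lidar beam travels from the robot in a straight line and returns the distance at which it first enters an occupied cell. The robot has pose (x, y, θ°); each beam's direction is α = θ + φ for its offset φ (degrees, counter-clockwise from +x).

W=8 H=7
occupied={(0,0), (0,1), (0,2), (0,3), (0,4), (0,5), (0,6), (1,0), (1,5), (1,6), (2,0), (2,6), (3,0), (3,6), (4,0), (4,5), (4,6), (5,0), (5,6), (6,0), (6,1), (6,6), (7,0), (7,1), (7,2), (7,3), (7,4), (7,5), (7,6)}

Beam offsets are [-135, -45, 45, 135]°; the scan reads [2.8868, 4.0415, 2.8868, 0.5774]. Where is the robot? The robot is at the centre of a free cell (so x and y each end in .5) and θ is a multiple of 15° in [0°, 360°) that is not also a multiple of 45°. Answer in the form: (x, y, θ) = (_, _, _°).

Candidates: 27 free-cell centres × 16 headings = 432 poses. Raycast each; keep the one whose scan matches to 4 dp.
  (5.5, 5.5, 15°): beam 1 = 5.1962 ≠ 2.8868 ✗
  (5.5, 5.5, 255°): beam 1 = 0.5774 ≠ 2.8868 ✗
  (5.5, 5.5, 60°): beam 1 = 3.6235 ≠ 2.8868 ✗
  …
  (4.5, 4.5, 285°): r_1=2.8868, r_2=4.0415, r_3=2.8868, r_4=0.5774 — all match ✓
Unique over the lattice → pose = (4.5, 4.5, 285°).

(x, y, θ) = (4.5, 4.5, 285°)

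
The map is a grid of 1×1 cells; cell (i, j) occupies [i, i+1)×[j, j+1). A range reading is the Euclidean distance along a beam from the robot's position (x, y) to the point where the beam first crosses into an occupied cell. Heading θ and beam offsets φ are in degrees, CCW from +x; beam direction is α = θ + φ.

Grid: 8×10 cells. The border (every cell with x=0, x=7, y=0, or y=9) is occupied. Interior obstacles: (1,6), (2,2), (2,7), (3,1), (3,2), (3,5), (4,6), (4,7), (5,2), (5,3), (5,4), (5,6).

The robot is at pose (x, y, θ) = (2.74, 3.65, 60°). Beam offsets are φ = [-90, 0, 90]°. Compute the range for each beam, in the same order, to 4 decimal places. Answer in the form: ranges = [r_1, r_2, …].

beam 1: φ=-90°, α=330°
  direction (0.8660, -0.5000); cell (2,3); t to first gridline: x 0.3002, y 1.3000 (then +1.1547 / +2.0000)
    (3,3) via x @ 0.3002
    (3,2) via y @ 1.3000  # hit
  → r_1 = 1.3000
beam 2: φ=0°, α=60°
  direction (0.5000, 0.8660); cell (2,3); t to first gridline: x 0.5200, y 0.4041 (then +2.0000 / +1.1547)
    (2,4) via y @ 0.4041
    (3,4) via x @ 0.5200
    (3,5) via y @ 1.5588  # hit
  → r_2 = 1.5588
beam 3: φ=90°, α=150°
  direction (-0.8660, 0.5000); cell (2,3); t to first gridline: x 0.8545, y 0.7000 (then +1.1547 / +2.0000)
    (2,4) via y @ 0.7000
    (1,4) via x @ 0.8545
    (0,4) via x @ 2.0092  # hit
  → r_3 = 2.0092

ranges = [1.3000, 1.5588, 2.0092]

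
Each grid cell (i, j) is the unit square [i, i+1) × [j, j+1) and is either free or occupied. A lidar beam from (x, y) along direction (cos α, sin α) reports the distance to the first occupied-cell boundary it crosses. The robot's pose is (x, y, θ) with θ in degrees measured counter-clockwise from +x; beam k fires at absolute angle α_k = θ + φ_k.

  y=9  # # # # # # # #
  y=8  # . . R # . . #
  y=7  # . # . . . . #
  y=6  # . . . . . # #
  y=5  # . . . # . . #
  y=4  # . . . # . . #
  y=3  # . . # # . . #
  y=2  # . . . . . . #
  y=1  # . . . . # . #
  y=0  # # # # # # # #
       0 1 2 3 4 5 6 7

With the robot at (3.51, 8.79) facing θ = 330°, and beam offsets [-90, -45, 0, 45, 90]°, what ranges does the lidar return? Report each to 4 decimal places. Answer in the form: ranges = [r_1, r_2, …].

beam 1: φ=-90°, α=240°
  cosα=-0.5000 sinα=-0.8660 | (3,8) | tMaxX 1.0200 tMaxY 0.9122 | tΔX 2.0000 tΔY 1.1547
    t=0.9122 [y] (3,7)
    t=1.0200 [x] (2,7) — stop
  → r_1 = 1.0200
beam 2: φ=-45°, α=285°
  cosα=0.2588 sinα=-0.9659 | (3,8) | tMaxX 1.8932 tMaxY 0.8179 | tΔX 3.8637 tΔY 1.0353
    t=0.8179 [y] (3,7)
    t=1.8531 [y] (3,6)
    t=1.8932 [x] (4,6)
    t=2.8884 [y] (4,5) — stop
  → r_2 = 2.8884
beam 3: φ=0°, α=330°
  cosα=0.8660 sinα=-0.5000 | (3,8) | tMaxX 0.5658 tMaxY 1.5800 | tΔX 1.1547 tΔY 2.0000
    t=0.5658 [x] (4,8) — stop
  → r_3 = 0.5658
beam 4: φ=45°, α=15°
  cosα=0.9659 sinα=0.2588 | (3,8) | tMaxX 0.5073 tMaxY 0.8114 | tΔX 1.0353 tΔY 3.8637
    t=0.5073 [x] (4,8) — stop
  → r_4 = 0.5073
beam 5: φ=90°, α=60°
  cosα=0.5000 sinα=0.8660 | (3,8) | tMaxX 0.9800 tMaxY 0.2425 | tΔX 2.0000 tΔY 1.1547
    t=0.2425 [y] (3,9) — stop
  → r_5 = 0.2425

ranges = [1.0200, 2.8884, 0.5658, 0.5073, 0.2425]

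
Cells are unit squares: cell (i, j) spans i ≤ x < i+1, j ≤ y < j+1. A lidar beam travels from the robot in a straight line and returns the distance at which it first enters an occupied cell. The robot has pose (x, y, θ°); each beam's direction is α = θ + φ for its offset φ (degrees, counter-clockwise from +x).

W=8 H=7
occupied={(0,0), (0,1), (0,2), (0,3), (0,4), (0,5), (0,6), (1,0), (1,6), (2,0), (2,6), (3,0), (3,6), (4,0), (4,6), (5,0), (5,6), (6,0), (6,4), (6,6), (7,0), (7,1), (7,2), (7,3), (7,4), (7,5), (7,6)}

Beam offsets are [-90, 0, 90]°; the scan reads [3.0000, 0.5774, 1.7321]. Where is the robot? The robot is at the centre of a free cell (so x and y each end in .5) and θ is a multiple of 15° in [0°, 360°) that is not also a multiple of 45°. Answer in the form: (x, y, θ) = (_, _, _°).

The pose lattice has 29·16 = 464 candidates. Test each by forward raycasting.
  (2.5, 1.5, 30°): beam 1 = 0.5774 ≠ 3.0000 ✗
  (6.5, 3.5, 195°): beam 1 = 0.5176 ≠ 3.0000 ✗
  (5.5, 1.5, 255°): beam 1 = 4.6587 ≠ 3.0000 ✗
  …
  (5.5, 4.5, 30°): r_1=3.0000, r_2=0.5774, r_3=1.7321 — all match ✓
Only this pose fits every beam.

(x, y, θ) = (5.5, 4.5, 30°)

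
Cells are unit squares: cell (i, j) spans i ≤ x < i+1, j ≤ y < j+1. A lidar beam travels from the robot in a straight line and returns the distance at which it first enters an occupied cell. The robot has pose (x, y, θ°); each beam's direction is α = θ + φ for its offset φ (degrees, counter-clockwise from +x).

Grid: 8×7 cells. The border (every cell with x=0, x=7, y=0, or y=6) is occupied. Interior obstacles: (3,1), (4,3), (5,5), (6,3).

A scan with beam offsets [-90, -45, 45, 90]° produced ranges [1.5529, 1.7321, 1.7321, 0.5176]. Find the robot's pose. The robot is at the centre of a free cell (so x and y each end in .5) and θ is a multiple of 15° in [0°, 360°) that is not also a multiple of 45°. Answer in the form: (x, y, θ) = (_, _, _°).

(x, y, θ) = (4.5, 2.5, 345°)

The pose lattice has 26·16 = 416 candidates. Test each by forward raycasting.
  (4.5, 4.5, 120°): beam 1 = 1.0000 ≠ 1.5529 ✗
  (5.5, 2.5, 210°): beam 1 = 1.0000 ≠ 1.5529 ✗
  (2.5, 1.5, 255°): beam 2 = 1.0000 ≠ 1.7321 ✗
  …
  (4.5, 2.5, 345°): r_1=1.5529, r_2=1.7321, r_3=1.7321, r_4=0.5176 — all match ✓
No second candidate reproduces the full scan.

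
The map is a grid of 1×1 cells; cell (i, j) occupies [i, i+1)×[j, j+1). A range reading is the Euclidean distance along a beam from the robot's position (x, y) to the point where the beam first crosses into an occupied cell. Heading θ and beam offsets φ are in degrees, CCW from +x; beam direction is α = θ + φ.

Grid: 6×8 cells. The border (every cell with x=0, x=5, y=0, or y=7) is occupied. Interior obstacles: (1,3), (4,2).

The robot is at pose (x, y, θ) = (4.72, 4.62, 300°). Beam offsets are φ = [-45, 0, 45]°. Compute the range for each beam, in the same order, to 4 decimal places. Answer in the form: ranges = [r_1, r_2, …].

beam 1: φ=-45°, α=255°
  cosα=-0.2588 sinα=-0.9659 | (4,4) | tMaxX 2.7819 tMaxY 0.6419 | tΔX 3.8637 tΔY 1.0353
    t=0.6419 [y] (4,3)
    t=1.6771 [y] (4,2) — stop
  → r_1 = 1.6771
beam 2: φ=0°, α=300°
  cosα=0.5000 sinα=-0.8660 | (4,4) | tMaxX 0.5600 tMaxY 0.7159 | tΔX 2.0000 tΔY 1.1547
    t=0.5600 [x] (5,4) — stop
  → r_2 = 0.5600
beam 3: φ=45°, α=345°
  cosα=0.9659 sinα=-0.2588 | (4,4) | tMaxX 0.2899 tMaxY 2.3955 | tΔX 1.0353 tΔY 3.8637
    t=0.2899 [x] (5,4) — stop
  → r_3 = 0.2899

ranges = [1.6771, 0.5600, 0.2899]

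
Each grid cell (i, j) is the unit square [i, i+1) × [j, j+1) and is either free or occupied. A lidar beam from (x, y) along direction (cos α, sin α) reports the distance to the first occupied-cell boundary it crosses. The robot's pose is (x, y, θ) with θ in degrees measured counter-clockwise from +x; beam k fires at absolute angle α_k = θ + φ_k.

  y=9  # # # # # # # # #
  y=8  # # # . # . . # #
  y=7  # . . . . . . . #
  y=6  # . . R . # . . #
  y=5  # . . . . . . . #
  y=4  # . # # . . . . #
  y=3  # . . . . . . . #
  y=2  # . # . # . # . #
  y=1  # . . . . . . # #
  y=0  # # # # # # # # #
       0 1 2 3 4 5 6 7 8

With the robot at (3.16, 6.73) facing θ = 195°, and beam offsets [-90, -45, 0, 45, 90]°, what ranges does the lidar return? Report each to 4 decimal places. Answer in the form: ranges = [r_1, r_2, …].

ranges = [1.3148, 2.4942, 2.2362, 1.9976, 1.7910]

beam 1: φ=-90°, α=105°
  cosα=-0.2588 sinα=0.9659 | (3,6) | tMaxX 0.6182 tMaxY 0.2795 | tΔX 3.8637 tΔY 1.0353
    t=0.2795 [y] (3,7)
    t=0.6182 [x] (2,7)
    t=1.3148 [y] (2,8) — stop
  → r_1 = 1.3148
beam 2: φ=-45°, α=150°
  cosα=-0.8660 sinα=0.5000 | (3,6) | tMaxX 0.1848 tMaxY 0.5400 | tΔX 1.1547 tΔY 2.0000
    t=0.1848 [x] (2,6)
    t=0.5400 [y] (2,7)
    t=1.3395 [x] (1,7)
    t=2.4942 [x] (0,7) — stop
  → r_2 = 2.4942
beam 3: φ=0°, α=195°
  cosα=-0.9659 sinα=-0.2588 | (3,6) | tMaxX 0.1656 tMaxY 2.8205 | tΔX 1.0353 tΔY 3.8637
    t=0.1656 [x] (2,6)
    t=1.2009 [x] (1,6)
    t=2.2362 [x] (0,6) — stop
  → r_3 = 2.2362
beam 4: φ=45°, α=240°
  cosα=-0.5000 sinα=-0.8660 | (3,6) | tMaxX 0.3200 tMaxY 0.8429 | tΔX 2.0000 tΔY 1.1547
    t=0.3200 [x] (2,6)
    t=0.8429 [y] (2,5)
    t=1.9976 [y] (2,4) — stop
  → r_4 = 1.9976
beam 5: φ=90°, α=285°
  cosα=0.2588 sinα=-0.9659 | (3,6) | tMaxX 3.2455 tMaxY 0.7558 | tΔX 3.8637 tΔY 1.0353
    t=0.7558 [y] (3,5)
    t=1.7910 [y] (3,4) — stop
  → r_5 = 1.7910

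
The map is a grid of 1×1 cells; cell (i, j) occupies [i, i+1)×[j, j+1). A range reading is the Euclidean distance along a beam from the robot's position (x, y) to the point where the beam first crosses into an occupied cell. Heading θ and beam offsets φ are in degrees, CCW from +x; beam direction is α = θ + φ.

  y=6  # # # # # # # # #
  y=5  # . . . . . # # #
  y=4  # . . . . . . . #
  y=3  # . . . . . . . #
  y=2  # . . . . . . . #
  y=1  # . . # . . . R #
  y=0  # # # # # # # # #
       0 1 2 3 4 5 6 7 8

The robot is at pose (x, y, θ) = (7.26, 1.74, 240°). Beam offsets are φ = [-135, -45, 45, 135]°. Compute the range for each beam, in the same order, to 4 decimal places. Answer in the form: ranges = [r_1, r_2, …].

ranges = [3.3750, 2.8591, 0.7661, 0.7661]

beam 1: φ=-135°, α=105°
  cosα=-0.2588 sinα=0.9659 | (7,1) | tMaxX 1.0046 tMaxY 0.2692 | tΔX 3.8637 tΔY 1.0353
    t=0.2692 [y] (7,2)
    t=1.0046 [x] (6,2)
    t=1.3044 [y] (6,3)
    t=2.3397 [y] (6,4)
    t=3.3750 [y] (6,5) — stop
  → r_1 = 3.3750
beam 2: φ=-45°, α=195°
  cosα=-0.9659 sinα=-0.2588 | (7,1) | tMaxX 0.2692 tMaxY 2.8591 | tΔX 1.0353 tΔY 3.8637
    t=0.2692 [x] (6,1)
    t=1.3044 [x] (5,1)
    t=2.3397 [x] (4,1)
    t=2.8591 [y] (4,0) — stop
  → r_2 = 2.8591
beam 3: φ=45°, α=285°
  cosα=0.2588 sinα=-0.9659 | (7,1) | tMaxX 2.8591 tMaxY 0.7661 | tΔX 3.8637 tΔY 1.0353
    t=0.7661 [y] (7,0) — stop
  → r_3 = 0.7661
beam 4: φ=135°, α=15°
  cosα=0.9659 sinα=0.2588 | (7,1) | tMaxX 0.7661 tMaxY 1.0046 | tΔX 1.0353 tΔY 3.8637
    t=0.7661 [x] (8,1) — stop
  → r_4 = 0.7661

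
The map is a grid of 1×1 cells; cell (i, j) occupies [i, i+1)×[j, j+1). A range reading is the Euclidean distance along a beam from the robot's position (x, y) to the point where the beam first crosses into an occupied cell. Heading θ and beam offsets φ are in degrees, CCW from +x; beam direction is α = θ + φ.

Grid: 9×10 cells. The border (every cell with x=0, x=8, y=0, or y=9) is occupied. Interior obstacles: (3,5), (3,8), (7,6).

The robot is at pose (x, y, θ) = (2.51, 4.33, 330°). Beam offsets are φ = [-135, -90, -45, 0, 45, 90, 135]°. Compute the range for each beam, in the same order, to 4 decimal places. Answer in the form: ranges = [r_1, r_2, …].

ranges = [1.5633, 3.0200, 3.4475, 6.3393, 5.6837, 0.9800, 4.8347]

beam 1: φ=-135°, α=195°
  cosα=-0.9659 sinα=-0.2588 | (2,4) | tMaxX 0.5280 tMaxY 1.2750 | tΔX 1.0353 tΔY 3.8637
    t=0.5280 [x] (1,4)
    t=1.2750 [y] (1,3)
    t=1.5633 [x] (0,3) — stop
  → r_1 = 1.5633
beam 2: φ=-90°, α=240°
  cosα=-0.5000 sinα=-0.8660 | (2,4) | tMaxX 1.0200 tMaxY 0.3811 | tΔX 2.0000 tΔY 1.1547
    t=0.3811 [y] (2,3)
    t=1.0200 [x] (1,3)
    t=1.5358 [y] (1,2)
    t=2.6905 [y] (1,1)
    t=3.0200 [x] (0,1) — stop
  → r_2 = 3.0200
beam 3: φ=-45°, α=285°
  cosα=0.2588 sinα=-0.9659 | (2,4) | tMaxX 1.8932 tMaxY 0.3416 | tΔX 3.8637 tΔY 1.0353
    t=0.3416 [y] (2,3)
    t=1.3769 [y] (2,2)
    t=1.8932 [x] (3,2)
    t=2.4122 [y] (3,1)
    t=3.4475 [y] (3,0) — stop
  → r_3 = 3.4475
beam 4: φ=0°, α=330°
  cosα=0.8660 sinα=-0.5000 | (2,4) | tMaxX 0.5658 tMaxY 0.6600 | tΔX 1.1547 tΔY 2.0000
    t=0.5658 [x] (3,4)
    t=0.6600 [y] (3,3)
    t=1.7205 [x] (4,3)
    t=2.6600 [y] (4,2)
    t=2.8752 [x] (5,2)
    t=4.0299 [x] (6,2)
    t=4.6600 [y] (6,1)
    t=5.1846 [x] (7,1)
    t=6.3393 [x] (8,1) — stop
  → r_4 = 6.3393
beam 5: φ=45°, α=15°
  cosα=0.9659 sinα=0.2588 | (2,4) | tMaxX 0.5073 tMaxY 2.5887 | tΔX 1.0353 tΔY 3.8637
    t=0.5073 [x] (3,4)
    t=1.5426 [x] (4,4)
    t=2.5778 [x] (5,4)
    t=2.5887 [y] (5,5)
    t=3.6131 [x] (6,5)
    t=4.6484 [x] (7,5)
    t=5.6837 [x] (8,5) — stop
  → r_5 = 5.6837
beam 6: φ=90°, α=60°
  cosα=0.5000 sinα=0.8660 | (2,4) | tMaxX 0.9800 tMaxY 0.7736 | tΔX 2.0000 tΔY 1.1547
    t=0.7736 [y] (2,5)
    t=0.9800 [x] (3,5) — stop
  → r_6 = 0.9800
beam 7: φ=135°, α=105°
  cosα=-0.2588 sinα=0.9659 | (2,4) | tMaxX 1.9705 tMaxY 0.6936 | tΔX 3.8637 tΔY 1.0353
    t=0.6936 [y] (2,5)
    t=1.7289 [y] (2,6)
    t=1.9705 [x] (1,6)
    t=2.7642 [y] (1,7)
    t=3.7995 [y] (1,8)
    t=4.8347 [y] (1,9) — stop
  → r_7 = 4.8347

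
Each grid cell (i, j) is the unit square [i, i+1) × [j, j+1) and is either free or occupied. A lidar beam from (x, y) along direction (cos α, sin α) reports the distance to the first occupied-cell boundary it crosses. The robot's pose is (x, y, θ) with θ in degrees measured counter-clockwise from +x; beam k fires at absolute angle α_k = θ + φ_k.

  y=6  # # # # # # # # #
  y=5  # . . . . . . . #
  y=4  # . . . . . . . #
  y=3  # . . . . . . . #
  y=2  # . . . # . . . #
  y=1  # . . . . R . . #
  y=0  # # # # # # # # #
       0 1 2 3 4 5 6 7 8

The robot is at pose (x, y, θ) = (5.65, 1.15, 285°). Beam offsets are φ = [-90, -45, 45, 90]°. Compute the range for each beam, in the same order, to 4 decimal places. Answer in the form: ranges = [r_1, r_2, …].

beam 1: φ=-90°, α=195°
  direction (-0.9659, -0.2588); cell (5,1); t to first gridline: x 0.6729, y 0.5796 (then +1.0353 / +3.8637)
    (5,0) via y @ 0.5796  # hit
  → r_1 = 0.5796
beam 2: φ=-45°, α=240°
  direction (-0.5000, -0.8660); cell (5,1); t to first gridline: x 1.3000, y 0.1732 (then +2.0000 / +1.1547)
    (5,0) via y @ 0.1732  # hit
  → r_2 = 0.1732
beam 3: φ=45°, α=330°
  direction (0.8660, -0.5000); cell (5,1); t to first gridline: x 0.4041, y 0.3000 (then +1.1547 / +2.0000)
    (5,0) via y @ 0.3000  # hit
  → r_3 = 0.3000
beam 4: φ=90°, α=15°
  direction (0.9659, 0.2588); cell (5,1); t to first gridline: x 0.3623, y 3.2841 (then +1.0353 / +3.8637)
    (6,1) via x @ 0.3623
    (7,1) via x @ 1.3976
    (8,1) via x @ 2.4329  # hit
  → r_4 = 2.4329

ranges = [0.5796, 0.1732, 0.3000, 2.4329]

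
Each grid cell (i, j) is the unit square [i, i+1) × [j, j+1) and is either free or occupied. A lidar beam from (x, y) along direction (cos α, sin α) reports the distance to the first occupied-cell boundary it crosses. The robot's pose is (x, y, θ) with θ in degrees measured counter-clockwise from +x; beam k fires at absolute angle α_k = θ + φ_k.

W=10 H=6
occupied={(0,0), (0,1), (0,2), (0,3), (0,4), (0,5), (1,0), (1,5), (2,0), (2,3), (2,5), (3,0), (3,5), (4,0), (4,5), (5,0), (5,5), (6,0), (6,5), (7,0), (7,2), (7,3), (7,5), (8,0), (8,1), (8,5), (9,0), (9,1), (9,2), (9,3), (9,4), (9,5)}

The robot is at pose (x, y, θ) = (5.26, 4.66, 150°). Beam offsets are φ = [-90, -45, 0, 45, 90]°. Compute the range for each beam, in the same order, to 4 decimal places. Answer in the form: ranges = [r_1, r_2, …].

ranges = [0.3926, 0.3520, 0.6800, 2.5500, 4.2262]

beam 1: φ=-90°, α=60°
  d=(0.5000,0.8660)  start (5,4)  tX=1.4800 tY=0.3926  stride 1/|dx|=2.0000 1/|dy|=1.1547
    cross y-line → (5,5), t=0.3926 (wall)
  → r_1 = 0.3926
beam 2: φ=-45°, α=105°
  d=(-0.2588,0.9659)  start (5,4)  tX=1.0046 tY=0.3520  stride 1/|dx|=3.8637 1/|dy|=1.0353
    cross y-line → (5,5), t=0.3520 (wall)
  → r_2 = 0.3520
beam 3: φ=0°, α=150°
  d=(-0.8660,0.5000)  start (5,4)  tX=0.3002 tY=0.6800  stride 1/|dx|=1.1547 1/|dy|=2.0000
    cross x-line → (4,4), t=0.3002
    cross y-line → (4,5), t=0.6800 (wall)
  → r_3 = 0.6800
beam 4: φ=45°, α=195°
  d=(-0.9659,-0.2588)  start (5,4)  tX=0.2692 tY=2.5500  stride 1/|dx|=1.0353 1/|dy|=3.8637
    cross x-line → (4,4), t=0.2692
    cross x-line → (3,4), t=1.3044
    cross x-line → (2,4), t=2.3397
    cross y-line → (2,3), t=2.5500 (wall)
  → r_4 = 2.5500
beam 5: φ=90°, α=240°
  d=(-0.5000,-0.8660)  start (5,4)  tX=0.5200 tY=0.7621  stride 1/|dx|=2.0000 1/|dy|=1.1547
    cross x-line → (4,4), t=0.5200
    cross y-line → (4,3), t=0.7621
    cross y-line → (4,2), t=1.9168
    cross x-line → (3,2), t=2.5200
    cross y-line → (3,1), t=3.0715
    cross y-line → (3,0), t=4.2262 (wall)
  → r_5 = 4.2262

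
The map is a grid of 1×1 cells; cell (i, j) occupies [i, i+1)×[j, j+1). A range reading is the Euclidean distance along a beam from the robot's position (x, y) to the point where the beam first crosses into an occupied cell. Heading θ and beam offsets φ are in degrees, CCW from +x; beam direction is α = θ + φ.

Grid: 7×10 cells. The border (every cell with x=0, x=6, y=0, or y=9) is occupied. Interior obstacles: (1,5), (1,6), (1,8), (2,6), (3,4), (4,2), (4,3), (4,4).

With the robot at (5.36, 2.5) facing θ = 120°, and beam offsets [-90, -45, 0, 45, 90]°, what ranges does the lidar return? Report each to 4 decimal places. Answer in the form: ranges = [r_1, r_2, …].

ranges = [0.7390, 2.4728, 0.7200, 0.3727, 0.4157]

beam 1: φ=-90°, α=30°
  direction (0.8660, 0.5000); cell (5,2); t to first gridline: x 0.7390, y 1.0000 (then +1.1547 / +2.0000)
    (6,2) via x @ 0.7390  # hit
  → r_1 = 0.7390
beam 2: φ=-45°, α=75°
  direction (0.2588, 0.9659); cell (5,2); t to first gridline: x 2.4728, y 0.5176 (then +3.8637 / +1.0353)
    (5,3) via y @ 0.5176
    (5,4) via y @ 1.5529
    (6,4) via x @ 2.4728  # hit
  → r_2 = 2.4728
beam 3: φ=0°, α=120°
  direction (-0.5000, 0.8660); cell (5,2); t to first gridline: x 0.7200, y 0.5774 (then +2.0000 / +1.1547)
    (5,3) via y @ 0.5774
    (4,3) via x @ 0.7200  # hit
  → r_3 = 0.7200
beam 4: φ=45°, α=165°
  direction (-0.9659, 0.2588); cell (5,2); t to first gridline: x 0.3727, y 1.9319 (then +1.0353 / +3.8637)
    (4,2) via x @ 0.3727  # hit
  → r_4 = 0.3727
beam 5: φ=90°, α=210°
  direction (-0.8660, -0.5000); cell (5,2); t to first gridline: x 0.4157, y 1.0000 (then +1.1547 / +2.0000)
    (4,2) via x @ 0.4157  # hit
  → r_5 = 0.4157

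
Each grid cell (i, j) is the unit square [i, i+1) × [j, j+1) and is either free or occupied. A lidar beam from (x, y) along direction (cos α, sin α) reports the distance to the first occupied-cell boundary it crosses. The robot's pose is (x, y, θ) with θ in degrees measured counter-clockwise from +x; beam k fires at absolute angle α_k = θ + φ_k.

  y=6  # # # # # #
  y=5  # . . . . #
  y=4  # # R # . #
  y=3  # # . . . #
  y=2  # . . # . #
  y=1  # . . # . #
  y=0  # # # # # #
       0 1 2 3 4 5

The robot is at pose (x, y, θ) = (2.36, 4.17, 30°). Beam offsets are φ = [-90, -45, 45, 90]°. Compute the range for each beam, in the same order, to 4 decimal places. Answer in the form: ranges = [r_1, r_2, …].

beam 1: φ=-90°, α=300°
  d=(0.5000,-0.8660)  start (2,4)  tX=1.2800 tY=0.1963  stride 1/|dx|=2.0000 1/|dy|=1.1547
    cross y-line → (2,3), t=0.1963
    cross x-line → (3,3), t=1.2800
    cross y-line → (3,2), t=1.3510 (wall)
  → r_1 = 1.3510
beam 2: φ=-45°, α=345°
  d=(0.9659,-0.2588)  start (2,4)  tX=0.6626 tY=0.6568  stride 1/|dx|=1.0353 1/|dy|=3.8637
    cross y-line → (2,3), t=0.6568
    cross x-line → (3,3), t=0.6626
    cross x-line → (4,3), t=1.6979
    cross x-line → (5,3), t=2.7331 (wall)
  → r_2 = 2.7331
beam 3: φ=45°, α=75°
  d=(0.2588,0.9659)  start (2,4)  tX=2.4728 tY=0.8593  stride 1/|dx|=3.8637 1/|dy|=1.0353
    cross y-line → (2,5), t=0.8593
    cross y-line → (2,6), t=1.8946 (wall)
  → r_3 = 1.8946
beam 4: φ=90°, α=120°
  d=(-0.5000,0.8660)  start (2,4)  tX=0.7200 tY=0.9584  stride 1/|dx|=2.0000 1/|dy|=1.1547
    cross x-line → (1,4), t=0.7200 (wall)
  → r_4 = 0.7200

ranges = [1.3510, 2.7331, 1.8946, 0.7200]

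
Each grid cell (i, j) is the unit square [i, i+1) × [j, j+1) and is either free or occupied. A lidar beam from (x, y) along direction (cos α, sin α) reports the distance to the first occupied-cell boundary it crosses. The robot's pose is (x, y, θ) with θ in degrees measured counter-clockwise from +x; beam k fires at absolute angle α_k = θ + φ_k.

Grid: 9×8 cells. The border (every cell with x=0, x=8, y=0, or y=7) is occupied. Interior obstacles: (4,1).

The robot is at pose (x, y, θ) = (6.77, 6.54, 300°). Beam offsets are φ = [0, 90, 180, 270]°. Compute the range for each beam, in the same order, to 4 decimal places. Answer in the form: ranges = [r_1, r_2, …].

ranges = [2.4600, 0.9200, 0.5312, 6.6626]

beam 1: φ=0°, α=300°
  direction (0.5000, -0.8660); cell (6,6); t to first gridline: x 0.4600, y 0.6235 (then +2.0000 / +1.1547)
    (7,6) via x @ 0.4600
    (7,5) via y @ 0.6235
    (7,4) via y @ 1.7782
    (8,4) via x @ 2.4600  # hit
  → r_1 = 2.4600
beam 2: φ=90°, α=30°
  direction (0.8660, 0.5000); cell (6,6); t to first gridline: x 0.2656, y 0.9200 (then +1.1547 / +2.0000)
    (7,6) via x @ 0.2656
    (7,7) via y @ 0.9200  # hit
  → r_2 = 0.9200
beam 3: φ=180°, α=120°
  direction (-0.5000, 0.8660); cell (6,6); t to first gridline: x 1.5400, y 0.5312 (then +2.0000 / +1.1547)
    (6,7) via y @ 0.5312  # hit
  → r_3 = 0.5312
beam 4: φ=270°, α=210°
  direction (-0.8660, -0.5000); cell (6,6); t to first gridline: x 0.8891, y 1.0800 (then +1.1547 / +2.0000)
    (5,6) via x @ 0.8891
    (5,5) via y @ 1.0800
    (4,5) via x @ 2.0438
    (4,4) via y @ 3.0800
    (3,4) via x @ 3.1985
    (2,4) via x @ 4.3532
    (2,3) via y @ 5.0800
    (1,3) via x @ 5.5079
    (0,3) via x @ 6.6626  # hit
  → r_4 = 6.6626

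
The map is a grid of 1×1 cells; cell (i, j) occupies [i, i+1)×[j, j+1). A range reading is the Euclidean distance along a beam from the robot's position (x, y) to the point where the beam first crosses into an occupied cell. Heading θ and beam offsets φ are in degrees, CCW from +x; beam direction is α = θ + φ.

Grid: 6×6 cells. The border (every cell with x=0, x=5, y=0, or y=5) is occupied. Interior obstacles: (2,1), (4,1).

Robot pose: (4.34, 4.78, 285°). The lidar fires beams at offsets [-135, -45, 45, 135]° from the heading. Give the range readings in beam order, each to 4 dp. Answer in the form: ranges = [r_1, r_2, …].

ranges = [0.4400, 3.2101, 0.7621, 0.2540]

beam 1: φ=-135°, α=150°
  direction (-0.8660, 0.5000); cell (4,4); t to first gridline: x 0.3926, y 0.4400 (then +1.1547 / +2.0000)
    (3,4) via x @ 0.3926
    (3,5) via y @ 0.4400  # hit
  → r_1 = 0.4400
beam 2: φ=-45°, α=240°
  direction (-0.5000, -0.8660); cell (4,4); t to first gridline: x 0.6800, y 0.9007 (then +2.0000 / +1.1547)
    (3,4) via x @ 0.6800
    (3,3) via y @ 0.9007
    (3,2) via y @ 2.0554
    (2,2) via x @ 2.6800
    (2,1) via y @ 3.2101  # hit
  → r_2 = 3.2101
beam 3: φ=45°, α=330°
  direction (0.8660, -0.5000); cell (4,4); t to first gridline: x 0.7621, y 1.5600 (then +1.1547 / +2.0000)
    (5,4) via x @ 0.7621  # hit
  → r_3 = 0.7621
beam 4: φ=135°, α=60°
  direction (0.5000, 0.8660); cell (4,4); t to first gridline: x 1.3200, y 0.2540 (then +2.0000 / +1.1547)
    (4,5) via y @ 0.2540  # hit
  → r_4 = 0.2540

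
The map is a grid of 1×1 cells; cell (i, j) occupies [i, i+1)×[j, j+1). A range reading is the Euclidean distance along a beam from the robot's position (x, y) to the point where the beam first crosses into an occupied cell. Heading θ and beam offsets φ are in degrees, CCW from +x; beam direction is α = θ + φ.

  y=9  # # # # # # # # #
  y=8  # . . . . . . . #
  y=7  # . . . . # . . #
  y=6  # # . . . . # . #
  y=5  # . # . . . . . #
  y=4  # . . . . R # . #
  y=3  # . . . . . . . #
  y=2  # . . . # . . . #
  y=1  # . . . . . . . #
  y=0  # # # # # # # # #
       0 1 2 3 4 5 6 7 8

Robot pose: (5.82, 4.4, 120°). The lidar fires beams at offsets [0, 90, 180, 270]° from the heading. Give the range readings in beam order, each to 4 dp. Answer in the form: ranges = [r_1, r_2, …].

ranges = [5.3116, 5.5657, 0.3600, 0.2078]

beam 1: φ=0°, α=120°
  dir = (cos 120°, sin 120°) = (-0.5000, 0.8660); from cell (5,4)
  next x-line at t=1.6400, next y-line at t=0.6928; Δt_x=2.0000, Δt_y=1.1547
    y: enter (5,5) at t=0.6928
    x: enter (4,5) at t=1.6400
    y: enter (4,6) at t=1.8475
    y: enter (4,7) at t=3.0022
    x: enter (3,7) at t=3.6400
    y: enter (3,8) at t=4.1569
    y: enter (3,9) at t=5.3116 ← occupied
  → r_1 = 5.3116
beam 2: φ=90°, α=210°
  dir = (cos 210°, sin 210°) = (-0.8660, -0.5000); from cell (5,4)
  next x-line at t=0.9469, next y-line at t=0.8000; Δt_x=1.1547, Δt_y=2.0000
    y: enter (5,3) at t=0.8000
    x: enter (4,3) at t=0.9469
    x: enter (3,3) at t=2.1016
    y: enter (3,2) at t=2.8000
    x: enter (2,2) at t=3.2563
    x: enter (1,2) at t=4.4110
    y: enter (1,1) at t=4.8000
    x: enter (0,1) at t=5.5657 ← occupied
  → r_2 = 5.5657
beam 3: φ=180°, α=300°
  dir = (cos 300°, sin 300°) = (0.5000, -0.8660); from cell (5,4)
  next x-line at t=0.3600, next y-line at t=0.4619; Δt_x=2.0000, Δt_y=1.1547
    x: enter (6,4) at t=0.3600 ← occupied
  → r_3 = 0.3600
beam 4: φ=270°, α=30°
  dir = (cos 30°, sin 30°) = (0.8660, 0.5000); from cell (5,4)
  next x-line at t=0.2078, next y-line at t=1.2000; Δt_x=1.1547, Δt_y=2.0000
    x: enter (6,4) at t=0.2078 ← occupied
  → r_4 = 0.2078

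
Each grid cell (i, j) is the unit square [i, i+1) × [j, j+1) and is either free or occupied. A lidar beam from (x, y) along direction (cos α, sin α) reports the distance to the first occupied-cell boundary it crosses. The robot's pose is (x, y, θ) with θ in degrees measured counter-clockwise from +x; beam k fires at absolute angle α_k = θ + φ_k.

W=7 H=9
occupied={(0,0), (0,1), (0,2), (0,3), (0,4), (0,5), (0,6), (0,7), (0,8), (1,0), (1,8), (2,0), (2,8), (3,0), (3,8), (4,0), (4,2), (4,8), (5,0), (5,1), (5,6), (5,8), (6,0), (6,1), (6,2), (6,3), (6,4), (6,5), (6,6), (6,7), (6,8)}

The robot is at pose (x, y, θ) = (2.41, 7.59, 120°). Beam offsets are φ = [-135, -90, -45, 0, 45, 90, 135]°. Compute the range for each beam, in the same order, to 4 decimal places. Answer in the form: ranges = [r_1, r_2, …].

ranges = [2.6814, 0.8200, 0.4245, 0.4734, 1.4597, 1.6281, 5.4478]

beam 1: φ=-135°, α=345°
  dir = (cos 345°, sin 345°) = (0.9659, -0.2588); from cell (2,7)
  next x-line at t=0.6108, next y-line at t=2.2796; Δt_x=1.0353, Δt_y=3.8637
    x: enter (3,7) at t=0.6108
    x: enter (4,7) at t=1.6461
    y: enter (4,6) at t=2.2796
    x: enter (5,6) at t=2.6814 ← occupied
  → r_1 = 2.6814
beam 2: φ=-90°, α=30°
  dir = (cos 30°, sin 30°) = (0.8660, 0.5000); from cell (2,7)
  next x-line at t=0.6813, next y-line at t=0.8200; Δt_x=1.1547, Δt_y=2.0000
    x: enter (3,7) at t=0.6813
    y: enter (3,8) at t=0.8200 ← occupied
  → r_2 = 0.8200
beam 3: φ=-45°, α=75°
  dir = (cos 75°, sin 75°) = (0.2588, 0.9659); from cell (2,7)
  next x-line at t=2.2796, next y-line at t=0.4245; Δt_x=3.8637, Δt_y=1.0353
    y: enter (2,8) at t=0.4245 ← occupied
  → r_3 = 0.4245
beam 4: φ=0°, α=120°
  dir = (cos 120°, sin 120°) = (-0.5000, 0.8660); from cell (2,7)
  next x-line at t=0.8200, next y-line at t=0.4734; Δt_x=2.0000, Δt_y=1.1547
    y: enter (2,8) at t=0.4734 ← occupied
  → r_4 = 0.4734
beam 5: φ=45°, α=165°
  dir = (cos 165°, sin 165°) = (-0.9659, 0.2588); from cell (2,7)
  next x-line at t=0.4245, next y-line at t=1.5841; Δt_x=1.0353, Δt_y=3.8637
    x: enter (1,7) at t=0.4245
    x: enter (0,7) at t=1.4597 ← occupied
  → r_5 = 1.4597
beam 6: φ=90°, α=210°
  dir = (cos 210°, sin 210°) = (-0.8660, -0.5000); from cell (2,7)
  next x-line at t=0.4734, next y-line at t=1.1800; Δt_x=1.1547, Δt_y=2.0000
    x: enter (1,7) at t=0.4734
    y: enter (1,6) at t=1.1800
    x: enter (0,6) at t=1.6281 ← occupied
  → r_6 = 1.6281
beam 7: φ=135°, α=255°
  dir = (cos 255°, sin 255°) = (-0.2588, -0.9659); from cell (2,7)
  next x-line at t=1.5841, next y-line at t=0.6108; Δt_x=3.8637, Δt_y=1.0353
    y: enter (2,6) at t=0.6108
    x: enter (1,6) at t=1.5841
    y: enter (1,5) at t=1.6461
    y: enter (1,4) at t=2.6814
    y: enter (1,3) at t=3.7166
    y: enter (1,2) at t=4.7519
    x: enter (0,2) at t=5.4478 ← occupied
  → r_7 = 5.4478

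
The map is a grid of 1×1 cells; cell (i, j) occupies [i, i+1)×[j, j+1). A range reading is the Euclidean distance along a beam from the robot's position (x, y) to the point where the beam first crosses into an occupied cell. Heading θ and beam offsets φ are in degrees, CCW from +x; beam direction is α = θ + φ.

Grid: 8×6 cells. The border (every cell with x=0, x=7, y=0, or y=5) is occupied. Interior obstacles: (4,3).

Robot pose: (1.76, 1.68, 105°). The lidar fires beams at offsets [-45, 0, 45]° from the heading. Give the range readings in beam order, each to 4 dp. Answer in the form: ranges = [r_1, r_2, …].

beam 1: φ=-45°, α=60°
  cosα=0.5000 sinα=0.8660 | (1,1) | tMaxX 0.4800 tMaxY 0.3695 | tΔX 2.0000 tΔY 1.1547
    t=0.3695 [y] (1,2)
    t=0.4800 [x] (2,2)
    t=1.5242 [y] (2,3)
    t=2.4800 [x] (3,3)
    t=2.6789 [y] (3,4)
    t=3.8336 [y] (3,5) — stop
  → r_1 = 3.8336
beam 2: φ=0°, α=105°
  cosα=-0.2588 sinα=0.9659 | (1,1) | tMaxX 2.9364 tMaxY 0.3313 | tΔX 3.8637 tΔY 1.0353
    t=0.3313 [y] (1,2)
    t=1.3666 [y] (1,3)
    t=2.4018 [y] (1,4)
    t=2.9364 [x] (0,4) — stop
  → r_2 = 2.9364
beam 3: φ=45°, α=150°
  cosα=-0.8660 sinα=0.5000 | (1,1) | tMaxX 0.8776 tMaxY 0.6400 | tΔX 1.1547 tΔY 2.0000
    t=0.6400 [y] (1,2)
    t=0.8776 [x] (0,2) — stop
  → r_3 = 0.8776

ranges = [3.8336, 2.9364, 0.8776]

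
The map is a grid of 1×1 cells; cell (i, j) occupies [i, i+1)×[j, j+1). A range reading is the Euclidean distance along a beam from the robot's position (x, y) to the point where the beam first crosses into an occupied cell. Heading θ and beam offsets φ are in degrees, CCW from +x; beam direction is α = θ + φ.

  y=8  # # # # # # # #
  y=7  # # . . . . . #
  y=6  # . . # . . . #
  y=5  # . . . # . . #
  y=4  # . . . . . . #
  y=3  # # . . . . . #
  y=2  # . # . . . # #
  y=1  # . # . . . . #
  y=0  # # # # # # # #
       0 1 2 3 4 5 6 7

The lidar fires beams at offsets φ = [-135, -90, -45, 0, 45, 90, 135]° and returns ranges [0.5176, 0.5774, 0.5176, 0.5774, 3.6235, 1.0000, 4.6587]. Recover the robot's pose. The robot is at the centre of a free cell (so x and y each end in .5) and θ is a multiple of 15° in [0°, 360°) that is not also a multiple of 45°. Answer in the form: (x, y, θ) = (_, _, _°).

Enumerate (i+0.5, j+0.5, θ) over the 35 free cells and 16 admissible headings. For each, cast all 7 beams and compare to the given ranges.
  (4.5, 7.5, 30°): beam 1 = 1.5529 ≠ 0.5176 ✗
  (6.5, 5.5, 345°): beam 1 = 5.0000 ≠ 0.5176 ✗
  (6.5, 4.5, 15°): beam 1 = 4.0415 ≠ 0.5176 ✗
  (1.5, 2.5, 105°): beam 1 = 0.5774 ≠ 0.5176 ✗
  …
  (2.5, 7.5, 210°): r_1=0.5176, r_2=0.5774, r_3=0.5176, r_4=0.5774, r_5=3.6235, r_6=1.0000, r_7=4.6587 — all match ✓
Unique over the lattice → pose = (2.5, 7.5, 210°).

(x, y, θ) = (2.5, 7.5, 210°)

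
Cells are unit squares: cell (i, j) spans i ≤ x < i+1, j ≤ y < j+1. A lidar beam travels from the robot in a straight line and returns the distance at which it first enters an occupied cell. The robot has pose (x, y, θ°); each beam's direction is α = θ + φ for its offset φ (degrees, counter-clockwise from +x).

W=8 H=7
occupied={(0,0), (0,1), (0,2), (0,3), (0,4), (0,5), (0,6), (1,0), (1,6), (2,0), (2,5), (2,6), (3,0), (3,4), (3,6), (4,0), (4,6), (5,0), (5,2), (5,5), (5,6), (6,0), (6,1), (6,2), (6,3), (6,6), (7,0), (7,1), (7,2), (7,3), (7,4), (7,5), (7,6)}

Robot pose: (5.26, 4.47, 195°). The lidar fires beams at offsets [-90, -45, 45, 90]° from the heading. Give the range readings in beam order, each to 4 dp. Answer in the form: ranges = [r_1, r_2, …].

ranges = [0.5487, 2.6096, 4.0068, 1.5219]

beam 1: φ=-90°, α=105°
  dir = (cos 105°, sin 105°) = (-0.2588, 0.9659); from cell (5,4)
  next x-line at t=1.0046, next y-line at t=0.5487; Δt_x=3.8637, Δt_y=1.0353
    y: enter (5,5) at t=0.5487 ← occupied
  → r_1 = 0.5487
beam 2: φ=-45°, α=150°
  dir = (cos 150°, sin 150°) = (-0.8660, 0.5000); from cell (5,4)
  next x-line at t=0.3002, next y-line at t=1.0600; Δt_x=1.1547, Δt_y=2.0000
    x: enter (4,4) at t=0.3002
    y: enter (4,5) at t=1.0600
    x: enter (3,5) at t=1.4549
    x: enter (2,5) at t=2.6096 ← occupied
  → r_2 = 2.6096
beam 3: φ=45°, α=240°
  dir = (cos 240°, sin 240°) = (-0.5000, -0.8660); from cell (5,4)
  next x-line at t=0.5200, next y-line at t=0.5427; Δt_x=2.0000, Δt_y=1.1547
    x: enter (4,4) at t=0.5200
    y: enter (4,3) at t=0.5427
    y: enter (4,2) at t=1.6974
    x: enter (3,2) at t=2.5200
    y: enter (3,1) at t=2.8521
    y: enter (3,0) at t=4.0068 ← occupied
  → r_3 = 4.0068
beam 4: φ=90°, α=285°
  dir = (cos 285°, sin 285°) = (0.2588, -0.9659); from cell (5,4)
  next x-line at t=2.8591, next y-line at t=0.4866; Δt_x=3.8637, Δt_y=1.0353
    y: enter (5,3) at t=0.4866
    y: enter (5,2) at t=1.5219 ← occupied
  → r_4 = 1.5219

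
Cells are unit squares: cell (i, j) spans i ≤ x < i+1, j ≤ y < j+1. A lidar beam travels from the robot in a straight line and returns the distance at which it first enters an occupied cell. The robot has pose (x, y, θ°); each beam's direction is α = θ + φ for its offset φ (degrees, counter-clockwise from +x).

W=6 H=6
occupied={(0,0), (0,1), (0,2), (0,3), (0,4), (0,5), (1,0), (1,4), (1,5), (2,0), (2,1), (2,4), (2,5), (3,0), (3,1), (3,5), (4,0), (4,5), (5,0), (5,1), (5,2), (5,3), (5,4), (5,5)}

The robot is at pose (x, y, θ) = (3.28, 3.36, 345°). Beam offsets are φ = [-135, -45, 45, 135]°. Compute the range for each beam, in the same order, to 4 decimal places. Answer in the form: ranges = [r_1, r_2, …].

beam 1: φ=-135°, α=210°
  dir = (cos 210°, sin 210°) = (-0.8660, -0.5000); from cell (3,3)
  next x-line at t=0.3233, next y-line at t=0.7200; Δt_x=1.1547, Δt_y=2.0000
    x: enter (2,3) at t=0.3233
    y: enter (2,2) at t=0.7200
    x: enter (1,2) at t=1.4780
    x: enter (0,2) at t=2.6327 ← occupied
  → r_1 = 2.6327
beam 2: φ=-45°, α=300°
  dir = (cos 300°, sin 300°) = (0.5000, -0.8660); from cell (3,3)
  next x-line at t=1.4400, next y-line at t=0.4157; Δt_x=2.0000, Δt_y=1.1547
    y: enter (3,2) at t=0.4157
    x: enter (4,2) at t=1.4400
    y: enter (4,1) at t=1.5704
    y: enter (4,0) at t=2.7251 ← occupied
  → r_2 = 2.7251
beam 3: φ=45°, α=30°
  dir = (cos 30°, sin 30°) = (0.8660, 0.5000); from cell (3,3)
  next x-line at t=0.8314, next y-line at t=1.2800; Δt_x=1.1547, Δt_y=2.0000
    x: enter (4,3) at t=0.8314
    y: enter (4,4) at t=1.2800
    x: enter (5,4) at t=1.9861 ← occupied
  → r_3 = 1.9861
beam 4: φ=135°, α=120°
  dir = (cos 120°, sin 120°) = (-0.5000, 0.8660); from cell (3,3)
  next x-line at t=0.5600, next y-line at t=0.7390; Δt_x=2.0000, Δt_y=1.1547
    x: enter (2,3) at t=0.5600
    y: enter (2,4) at t=0.7390 ← occupied
  → r_4 = 0.7390

ranges = [2.6327, 2.7251, 1.9861, 0.7390]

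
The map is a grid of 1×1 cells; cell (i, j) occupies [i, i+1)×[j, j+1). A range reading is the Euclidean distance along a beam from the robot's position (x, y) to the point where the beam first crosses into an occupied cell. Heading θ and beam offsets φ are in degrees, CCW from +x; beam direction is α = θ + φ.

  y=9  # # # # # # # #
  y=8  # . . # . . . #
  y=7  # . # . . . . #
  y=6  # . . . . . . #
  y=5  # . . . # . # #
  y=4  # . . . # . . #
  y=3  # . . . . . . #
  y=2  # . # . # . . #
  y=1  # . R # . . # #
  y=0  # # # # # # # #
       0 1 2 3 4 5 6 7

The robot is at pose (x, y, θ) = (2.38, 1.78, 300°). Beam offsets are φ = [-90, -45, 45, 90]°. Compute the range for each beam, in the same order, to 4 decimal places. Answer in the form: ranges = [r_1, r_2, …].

ranges = [1.5600, 0.8075, 0.6419, 0.4400]

beam 1: φ=-90°, α=210°
  d=(-0.8660,-0.5000)  start (2,1)  tX=0.4388 tY=1.5600  stride 1/|dx|=1.1547 1/|dy|=2.0000
    cross x-line → (1,1), t=0.4388
    cross y-line → (1,0), t=1.5600 (wall)
  → r_1 = 1.5600
beam 2: φ=-45°, α=255°
  d=(-0.2588,-0.9659)  start (2,1)  tX=1.4682 tY=0.8075  stride 1/|dx|=3.8637 1/|dy|=1.0353
    cross y-line → (2,0), t=0.8075 (wall)
  → r_2 = 0.8075
beam 3: φ=45°, α=345°
  d=(0.9659,-0.2588)  start (2,1)  tX=0.6419 tY=3.0137  stride 1/|dx|=1.0353 1/|dy|=3.8637
    cross x-line → (3,1), t=0.6419 (wall)
  → r_3 = 0.6419
beam 4: φ=90°, α=30°
  d=(0.8660,0.5000)  start (2,1)  tX=0.7159 tY=0.4400  stride 1/|dx|=1.1547 1/|dy|=2.0000
    cross y-line → (2,2), t=0.4400 (wall)
  → r_4 = 0.4400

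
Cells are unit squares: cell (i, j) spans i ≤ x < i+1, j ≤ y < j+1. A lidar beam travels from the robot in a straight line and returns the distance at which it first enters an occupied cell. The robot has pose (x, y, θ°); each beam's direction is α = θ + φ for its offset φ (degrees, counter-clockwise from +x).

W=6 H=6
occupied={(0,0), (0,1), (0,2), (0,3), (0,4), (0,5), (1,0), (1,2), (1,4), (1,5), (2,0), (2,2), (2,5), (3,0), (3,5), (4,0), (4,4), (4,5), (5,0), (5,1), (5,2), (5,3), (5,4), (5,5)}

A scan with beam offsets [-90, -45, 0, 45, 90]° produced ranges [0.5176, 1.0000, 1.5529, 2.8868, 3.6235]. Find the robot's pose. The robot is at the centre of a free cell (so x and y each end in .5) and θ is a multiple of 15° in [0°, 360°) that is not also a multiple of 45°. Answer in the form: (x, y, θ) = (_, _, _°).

Enumerate (i+0.5, j+0.5, θ) over the 12 free cells and 16 admissible headings. For each, cast all 5 beams and compare to the given ranges.
  (2.5, 4.5, 150°): beam 1 = 0.5774 ≠ 0.5176 ✗
  (2.5, 3.5, 210°): beam 1 = 1.0000 ≠ 0.5176 ✗
  (3.5, 2.5, 330°): beam 1 = 1.7321 ≠ 0.5176 ✗
  (4.5, 1.5, 300°): beam 1 = 1.0000 ≠ 0.5176 ✗
  …
  (3.5, 1.5, 15°): r_1=0.5176, r_2=1.0000, r_3=1.5529, r_4=2.8868, r_5=3.6235 — all match ✓
No second candidate reproduces the full scan.

(x, y, θ) = (3.5, 1.5, 15°)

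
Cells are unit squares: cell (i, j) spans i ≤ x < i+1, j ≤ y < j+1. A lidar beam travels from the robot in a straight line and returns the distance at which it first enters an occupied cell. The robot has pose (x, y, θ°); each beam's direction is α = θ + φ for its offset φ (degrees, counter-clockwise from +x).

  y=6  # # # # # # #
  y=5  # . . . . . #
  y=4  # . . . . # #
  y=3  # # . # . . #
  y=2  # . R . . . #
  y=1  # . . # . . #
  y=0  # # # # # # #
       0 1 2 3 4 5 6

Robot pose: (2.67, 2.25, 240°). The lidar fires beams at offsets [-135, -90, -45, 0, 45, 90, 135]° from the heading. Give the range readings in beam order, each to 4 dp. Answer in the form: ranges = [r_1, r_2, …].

beam 1: φ=-135°, α=105°
  dir = (cos 105°, sin 105°) = (-0.2588, 0.9659); from cell (2,2)
  next x-line at t=2.5887, next y-line at t=0.7765; Δt_x=3.8637, Δt_y=1.0353
    y: enter (2,3) at t=0.7765
    y: enter (2,4) at t=1.8117
    x: enter (1,4) at t=2.5887
    y: enter (1,5) at t=2.8470
    y: enter (1,6) at t=3.8823 ← occupied
  → r_1 = 3.8823
beam 2: φ=-90°, α=150°
  dir = (cos 150°, sin 150°) = (-0.8660, 0.5000); from cell (2,2)
  next x-line at t=0.7736, next y-line at t=1.5000; Δt_x=1.1547, Δt_y=2.0000
    x: enter (1,2) at t=0.7736
    y: enter (1,3) at t=1.5000 ← occupied
  → r_2 = 1.5000
beam 3: φ=-45°, α=195°
  dir = (cos 195°, sin 195°) = (-0.9659, -0.2588); from cell (2,2)
  next x-line at t=0.6936, next y-line at t=0.9659; Δt_x=1.0353, Δt_y=3.8637
    x: enter (1,2) at t=0.6936
    y: enter (1,1) at t=0.9659
    x: enter (0,1) at t=1.7289 ← occupied
  → r_3 = 1.7289
beam 4: φ=0°, α=240°
  dir = (cos 240°, sin 240°) = (-0.5000, -0.8660); from cell (2,2)
  next x-line at t=1.3400, next y-line at t=0.2887; Δt_x=2.0000, Δt_y=1.1547
    y: enter (2,1) at t=0.2887
    x: enter (1,1) at t=1.3400
    y: enter (1,0) at t=1.4434 ← occupied
  → r_4 = 1.4434
beam 5: φ=45°, α=285°
  dir = (cos 285°, sin 285°) = (0.2588, -0.9659); from cell (2,2)
  next x-line at t=1.2750, next y-line at t=0.2588; Δt_x=3.8637, Δt_y=1.0353
    y: enter (2,1) at t=0.2588
    x: enter (3,1) at t=1.2750 ← occupied
  → r_5 = 1.2750
beam 6: φ=90°, α=330°
  dir = (cos 330°, sin 330°) = (0.8660, -0.5000); from cell (2,2)
  next x-line at t=0.3811, next y-line at t=0.5000; Δt_x=1.1547, Δt_y=2.0000
    x: enter (3,2) at t=0.3811
    y: enter (3,1) at t=0.5000 ← occupied
  → r_6 = 0.5000
beam 7: φ=135°, α=15°
  dir = (cos 15°, sin 15°) = (0.9659, 0.2588); from cell (2,2)
  next x-line at t=0.3416, next y-line at t=2.8978; Δt_x=1.0353, Δt_y=3.8637
    x: enter (3,2) at t=0.3416
    x: enter (4,2) at t=1.3769
    x: enter (5,2) at t=2.4122
    y: enter (5,3) at t=2.8978
    x: enter (6,3) at t=3.4475 ← occupied
  → r_7 = 3.4475

ranges = [3.8823, 1.5000, 1.7289, 1.4434, 1.2750, 0.5000, 3.4475]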